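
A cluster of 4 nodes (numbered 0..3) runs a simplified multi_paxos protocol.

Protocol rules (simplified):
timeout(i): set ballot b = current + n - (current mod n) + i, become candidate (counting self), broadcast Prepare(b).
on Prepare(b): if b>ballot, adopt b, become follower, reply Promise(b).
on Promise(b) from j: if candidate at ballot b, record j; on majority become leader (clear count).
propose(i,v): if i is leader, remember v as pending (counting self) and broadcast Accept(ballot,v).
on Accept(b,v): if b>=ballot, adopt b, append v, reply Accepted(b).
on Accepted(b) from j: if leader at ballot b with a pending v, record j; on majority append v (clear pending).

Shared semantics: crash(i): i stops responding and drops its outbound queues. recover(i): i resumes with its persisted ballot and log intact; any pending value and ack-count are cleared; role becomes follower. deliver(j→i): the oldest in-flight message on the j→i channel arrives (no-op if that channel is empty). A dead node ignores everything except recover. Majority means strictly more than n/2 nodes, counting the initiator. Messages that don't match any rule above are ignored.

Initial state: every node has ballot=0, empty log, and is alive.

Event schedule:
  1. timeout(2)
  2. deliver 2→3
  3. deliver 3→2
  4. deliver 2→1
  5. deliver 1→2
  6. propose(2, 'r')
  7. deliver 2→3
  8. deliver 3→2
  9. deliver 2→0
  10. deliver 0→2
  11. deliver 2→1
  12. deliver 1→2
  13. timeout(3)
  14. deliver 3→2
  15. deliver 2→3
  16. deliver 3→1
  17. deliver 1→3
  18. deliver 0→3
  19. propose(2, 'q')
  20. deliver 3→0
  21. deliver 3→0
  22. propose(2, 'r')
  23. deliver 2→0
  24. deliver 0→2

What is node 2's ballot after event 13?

step 1 timeout(2): 2={cand,b=6,log=-}
step 2 deliver 2→3: 3={foll,b=6,log=-}
step 3 deliver 3→2: —
step 4 deliver 2→1: 1={foll,b=6,log=-}
step 5 deliver 1→2: 2={lead,b=6,log=-}
step 6 propose(2,'r'): —
step 7 deliver 2→3: 3={foll,b=6,log=r}
step 8 deliver 3→2: —
step 9 deliver 2→0: 0={foll,b=6,log=-}
step 10 deliver 0→2: —
step 11 deliver 2→1: 1={foll,b=6,log=r}
step 12 deliver 1→2: 2={lead,b=6,log=r}
step 13 timeout(3): 3={cand,b=11,log=r}

6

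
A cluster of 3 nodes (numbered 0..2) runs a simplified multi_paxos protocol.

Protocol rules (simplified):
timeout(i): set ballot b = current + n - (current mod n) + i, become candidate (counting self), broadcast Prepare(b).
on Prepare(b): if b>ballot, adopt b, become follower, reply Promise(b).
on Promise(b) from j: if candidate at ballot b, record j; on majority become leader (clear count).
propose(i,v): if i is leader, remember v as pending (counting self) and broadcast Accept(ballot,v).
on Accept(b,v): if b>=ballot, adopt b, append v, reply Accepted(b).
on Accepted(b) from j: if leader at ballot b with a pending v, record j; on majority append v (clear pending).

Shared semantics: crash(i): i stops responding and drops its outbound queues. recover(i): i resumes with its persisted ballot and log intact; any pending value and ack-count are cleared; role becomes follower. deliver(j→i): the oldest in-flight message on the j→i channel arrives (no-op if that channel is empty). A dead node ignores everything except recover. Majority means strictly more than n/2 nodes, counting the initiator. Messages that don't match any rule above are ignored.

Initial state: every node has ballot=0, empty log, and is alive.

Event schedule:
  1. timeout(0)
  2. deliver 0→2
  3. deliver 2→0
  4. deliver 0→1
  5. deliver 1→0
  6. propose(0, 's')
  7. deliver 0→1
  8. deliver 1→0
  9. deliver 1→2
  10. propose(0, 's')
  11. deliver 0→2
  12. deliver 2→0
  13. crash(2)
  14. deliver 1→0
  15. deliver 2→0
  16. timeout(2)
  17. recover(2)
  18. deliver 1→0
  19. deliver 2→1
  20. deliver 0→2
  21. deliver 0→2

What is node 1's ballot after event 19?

[1] timeout(0) → N0(cand b3 [-])
[2] deliver 0→2 → N2(foll b3 [-])
[3] deliver 2→0 → N0(lead b3 [-])
[4] deliver 0→1 → N1(foll b3 [-])
[5] deliver 1→0 → ∅
[6] propose(0,'s') → ∅
[7] deliver 0→1 → N1(foll b3 [s])
[8] deliver 1→0 → N0(lead b3 [s])
[9] deliver 1→2 → ∅
[10] propose(0,'s') → ∅
[11] deliver 0→2 → N2(foll b3 [s])
[12] deliver 2→0 → N0(lead b3 [s,s])
[13] crash(2) → N2(✗foll b3 [s])
[14] deliver 1→0 → ∅
[15] deliver 2→0 → ∅
[16] timeout(2) → ∅
[17] recover(2) → N2(foll b3 [s])
[18] deliver 1→0 → ∅
[19] deliver 2→1 → ∅

3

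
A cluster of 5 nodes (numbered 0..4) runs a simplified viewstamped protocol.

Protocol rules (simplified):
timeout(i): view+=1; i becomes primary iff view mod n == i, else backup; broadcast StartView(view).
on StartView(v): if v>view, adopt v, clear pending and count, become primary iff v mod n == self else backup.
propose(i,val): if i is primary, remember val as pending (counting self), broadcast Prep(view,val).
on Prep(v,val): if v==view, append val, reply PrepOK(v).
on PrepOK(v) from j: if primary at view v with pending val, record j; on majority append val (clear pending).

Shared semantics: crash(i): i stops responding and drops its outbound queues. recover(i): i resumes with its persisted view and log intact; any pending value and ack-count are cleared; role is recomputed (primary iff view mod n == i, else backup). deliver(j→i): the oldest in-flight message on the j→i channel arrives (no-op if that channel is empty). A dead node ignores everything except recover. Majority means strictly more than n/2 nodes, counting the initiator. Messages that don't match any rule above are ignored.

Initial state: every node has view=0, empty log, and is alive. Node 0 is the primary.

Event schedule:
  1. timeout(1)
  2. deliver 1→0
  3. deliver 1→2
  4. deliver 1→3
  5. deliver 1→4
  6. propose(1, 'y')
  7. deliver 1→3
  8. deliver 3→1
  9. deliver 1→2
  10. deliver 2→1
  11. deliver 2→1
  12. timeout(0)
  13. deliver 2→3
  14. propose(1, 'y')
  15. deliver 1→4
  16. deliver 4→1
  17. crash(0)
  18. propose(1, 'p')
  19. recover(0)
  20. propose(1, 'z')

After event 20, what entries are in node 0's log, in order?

step 1 timeout(1): 1={prim,v=1,log=-}
step 2 deliver 1→0: 0={back,v=1,log=-}
step 3 deliver 1→2: 2={back,v=1,log=-}
step 4 deliver 1→3: 3={back,v=1,log=-}
step 5 deliver 1→4: 4={back,v=1,log=-}
step 6 propose(1,'y'): —
step 7 deliver 1→3: 3={back,v=1,log=y}
step 8 deliver 3→1: —
step 9 deliver 1→2: 2={back,v=1,log=y}
step 10 deliver 2→1: 1={prim,v=1,log=y}
step 11 deliver 2→1: —
step 12 timeout(0): 0={back,v=2,log=-}
step 13 deliver 2→3: —
step 14 propose(1,'y'): —
step 15 deliver 1→4: 4={back,v=1,log=y}
step 16 deliver 4→1: —
step 17 crash(0): 0={✗back,v=2,log=-}
step 18 propose(1,'p'): —
step 19 recover(0): 0={back,v=2,log=-}
step 20 propose(1,'z'): —

empty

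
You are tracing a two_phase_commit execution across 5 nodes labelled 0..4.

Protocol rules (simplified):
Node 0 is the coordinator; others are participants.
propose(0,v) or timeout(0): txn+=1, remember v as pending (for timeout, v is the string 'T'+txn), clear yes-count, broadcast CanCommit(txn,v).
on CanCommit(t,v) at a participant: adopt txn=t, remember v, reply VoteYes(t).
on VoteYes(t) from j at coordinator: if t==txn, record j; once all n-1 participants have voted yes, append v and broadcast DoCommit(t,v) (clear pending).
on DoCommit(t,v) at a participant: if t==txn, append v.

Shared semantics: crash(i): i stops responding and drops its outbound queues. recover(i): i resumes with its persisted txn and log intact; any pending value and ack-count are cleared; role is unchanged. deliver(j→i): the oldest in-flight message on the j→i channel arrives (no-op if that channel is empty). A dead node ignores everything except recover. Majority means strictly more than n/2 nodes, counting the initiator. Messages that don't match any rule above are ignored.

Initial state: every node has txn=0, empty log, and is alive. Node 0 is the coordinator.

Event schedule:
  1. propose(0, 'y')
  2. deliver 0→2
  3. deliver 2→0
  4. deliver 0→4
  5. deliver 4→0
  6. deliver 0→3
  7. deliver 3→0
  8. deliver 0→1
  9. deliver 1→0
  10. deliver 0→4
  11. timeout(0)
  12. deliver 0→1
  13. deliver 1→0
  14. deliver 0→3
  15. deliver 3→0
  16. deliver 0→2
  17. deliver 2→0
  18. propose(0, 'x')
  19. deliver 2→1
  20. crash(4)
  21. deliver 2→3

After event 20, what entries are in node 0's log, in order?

y

e1 propose(0,'y'): 0[coor,t=1,-]
e2 deliver 0→2: 2[part,t=1,-]
e3 deliver 2→0: ·
e4 deliver 0→4: 4[part,t=1,-]
e5 deliver 4→0: ·
e6 deliver 0→3: 3[part,t=1,-]
e7 deliver 3→0: ·
e8 deliver 0→1: 1[part,t=1,-]
e9 deliver 1→0: 0[coor,t=1,y]
e10 deliver 0→4: 4[part,t=1,y]
e11 timeout(0): 0[coor,t=2,y]
e12 deliver 0→1: 1[part,t=1,y]
e13 deliver 1→0: ·
e14 deliver 0→3: 3[part,t=1,y]
e15 deliver 3→0: ·
e16 deliver 0→2: 2[part,t=1,y]
e17 deliver 2→0: ·
e18 propose(0,'x'): 0[coor,t=3,y]
e19 deliver 2→1: ·
e20 crash(4): 4[✗part,t=1,y]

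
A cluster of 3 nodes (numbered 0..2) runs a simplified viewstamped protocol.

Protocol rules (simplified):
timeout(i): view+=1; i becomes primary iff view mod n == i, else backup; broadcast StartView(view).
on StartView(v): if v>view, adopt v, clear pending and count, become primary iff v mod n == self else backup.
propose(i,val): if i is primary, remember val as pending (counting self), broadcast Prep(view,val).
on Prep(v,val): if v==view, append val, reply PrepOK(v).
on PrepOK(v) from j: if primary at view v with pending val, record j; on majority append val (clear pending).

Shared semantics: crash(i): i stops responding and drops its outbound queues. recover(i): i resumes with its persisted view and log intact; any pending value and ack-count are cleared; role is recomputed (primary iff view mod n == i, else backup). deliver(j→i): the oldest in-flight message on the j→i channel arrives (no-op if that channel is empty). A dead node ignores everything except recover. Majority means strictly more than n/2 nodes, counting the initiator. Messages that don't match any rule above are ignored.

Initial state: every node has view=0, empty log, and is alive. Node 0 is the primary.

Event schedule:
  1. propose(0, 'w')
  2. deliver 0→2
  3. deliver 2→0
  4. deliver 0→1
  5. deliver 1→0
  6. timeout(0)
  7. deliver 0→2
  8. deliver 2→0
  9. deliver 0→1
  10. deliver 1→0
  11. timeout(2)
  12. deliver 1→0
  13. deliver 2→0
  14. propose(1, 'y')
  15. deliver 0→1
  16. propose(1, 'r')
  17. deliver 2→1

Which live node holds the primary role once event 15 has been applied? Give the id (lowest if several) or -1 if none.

1. propose(0,'w'):  nop
2. deliver 0→2:  <2:back v0 w>
3. deliver 2→0:  <0:prim v0 w>
4. deliver 0→1:  <1:back v0 w>
5. deliver 1→0:  nop
6. timeout(0):  <0:back v1 w>
7. deliver 0→2:  <2:back v1 w>
8. deliver 2→0:  nop
9. deliver 0→1:  <1:prim v1 w>
10. deliver 1→0:  nop
11. timeout(2):  <2:prim v2 w>
12. deliver 1→0:  nop
13. deliver 2→0:  <0:back v2 w>
14. propose(1,'y'):  nop
15. deliver 0→1:  nop

1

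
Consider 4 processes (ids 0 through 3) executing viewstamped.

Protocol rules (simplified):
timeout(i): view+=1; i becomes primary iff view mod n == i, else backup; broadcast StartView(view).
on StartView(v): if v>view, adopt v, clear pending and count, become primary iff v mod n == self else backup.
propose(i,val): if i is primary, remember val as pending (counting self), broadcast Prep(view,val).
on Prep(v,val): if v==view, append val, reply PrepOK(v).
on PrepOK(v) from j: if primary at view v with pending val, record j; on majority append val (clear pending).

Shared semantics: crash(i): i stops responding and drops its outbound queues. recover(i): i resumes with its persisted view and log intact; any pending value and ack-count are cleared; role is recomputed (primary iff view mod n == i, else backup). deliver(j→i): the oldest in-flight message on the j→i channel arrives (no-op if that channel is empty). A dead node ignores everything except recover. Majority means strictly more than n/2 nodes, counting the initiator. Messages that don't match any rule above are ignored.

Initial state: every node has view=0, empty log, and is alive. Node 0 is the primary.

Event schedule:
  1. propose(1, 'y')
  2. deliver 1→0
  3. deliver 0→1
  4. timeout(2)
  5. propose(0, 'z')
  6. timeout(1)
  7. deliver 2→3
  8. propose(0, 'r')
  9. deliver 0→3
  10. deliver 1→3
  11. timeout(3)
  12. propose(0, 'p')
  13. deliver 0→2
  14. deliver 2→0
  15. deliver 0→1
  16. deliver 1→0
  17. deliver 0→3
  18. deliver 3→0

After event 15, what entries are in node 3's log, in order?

1. propose(1,'y'):  nop
2. deliver 1→0:  nop
3. deliver 0→1:  nop
4. timeout(2):  <2:back v1 ->
5. propose(0,'z'):  nop
6. timeout(1):  <1:prim v1 ->
7. deliver 2→3:  <3:back v1 ->
8. propose(0,'r'):  nop
9. deliver 0→3:  nop
10. deliver 1→3:  nop
11. timeout(3):  <3:back v2 ->
12. propose(0,'p'):  nop
13. deliver 0→2:  nop
14. deliver 2→0:  <0:back v1 ->
15. deliver 0→1:  nop

empty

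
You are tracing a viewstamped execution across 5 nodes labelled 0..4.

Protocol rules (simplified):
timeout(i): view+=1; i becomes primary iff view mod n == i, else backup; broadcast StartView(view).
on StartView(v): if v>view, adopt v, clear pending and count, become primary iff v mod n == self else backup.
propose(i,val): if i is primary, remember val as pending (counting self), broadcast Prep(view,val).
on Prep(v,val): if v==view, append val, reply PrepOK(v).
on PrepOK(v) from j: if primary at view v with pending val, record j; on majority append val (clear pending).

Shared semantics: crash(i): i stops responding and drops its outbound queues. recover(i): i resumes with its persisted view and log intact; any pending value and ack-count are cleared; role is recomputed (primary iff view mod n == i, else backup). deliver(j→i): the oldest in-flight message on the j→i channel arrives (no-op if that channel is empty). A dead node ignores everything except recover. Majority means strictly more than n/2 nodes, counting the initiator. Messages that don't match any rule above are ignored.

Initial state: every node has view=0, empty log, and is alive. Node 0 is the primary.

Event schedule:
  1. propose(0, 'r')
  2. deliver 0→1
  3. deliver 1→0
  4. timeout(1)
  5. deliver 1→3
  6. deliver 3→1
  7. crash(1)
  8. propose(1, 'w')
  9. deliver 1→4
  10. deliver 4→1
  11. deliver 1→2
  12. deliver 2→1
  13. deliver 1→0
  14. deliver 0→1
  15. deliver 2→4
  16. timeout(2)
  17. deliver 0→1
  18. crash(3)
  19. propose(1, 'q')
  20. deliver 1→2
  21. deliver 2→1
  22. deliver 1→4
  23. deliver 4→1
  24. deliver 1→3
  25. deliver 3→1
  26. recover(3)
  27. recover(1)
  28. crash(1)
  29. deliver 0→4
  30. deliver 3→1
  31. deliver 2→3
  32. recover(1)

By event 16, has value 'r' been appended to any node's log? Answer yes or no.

yes

[1] propose(0,'r') → ∅
[2] deliver 0→1 → N1(back v0 [r])
[3] deliver 1→0 → ∅
[4] timeout(1) → N1(prim v1 [r])
[5] deliver 1→3 → N3(back v1 [-])
[6] deliver 3→1 → ∅
[7] crash(1) → N1(✗prim v1 [r])
[8] propose(1,'w') → ∅
[9] deliver 1→4 → ∅
[10] deliver 4→1 → ∅
[11] deliver 1→2 → ∅
[12] deliver 2→1 → ∅
[13] deliver 1→0 → ∅
[14] deliver 0→1 → ∅
[15] deliver 2→4 → ∅
[16] timeout(2) → N2(back v1 [-])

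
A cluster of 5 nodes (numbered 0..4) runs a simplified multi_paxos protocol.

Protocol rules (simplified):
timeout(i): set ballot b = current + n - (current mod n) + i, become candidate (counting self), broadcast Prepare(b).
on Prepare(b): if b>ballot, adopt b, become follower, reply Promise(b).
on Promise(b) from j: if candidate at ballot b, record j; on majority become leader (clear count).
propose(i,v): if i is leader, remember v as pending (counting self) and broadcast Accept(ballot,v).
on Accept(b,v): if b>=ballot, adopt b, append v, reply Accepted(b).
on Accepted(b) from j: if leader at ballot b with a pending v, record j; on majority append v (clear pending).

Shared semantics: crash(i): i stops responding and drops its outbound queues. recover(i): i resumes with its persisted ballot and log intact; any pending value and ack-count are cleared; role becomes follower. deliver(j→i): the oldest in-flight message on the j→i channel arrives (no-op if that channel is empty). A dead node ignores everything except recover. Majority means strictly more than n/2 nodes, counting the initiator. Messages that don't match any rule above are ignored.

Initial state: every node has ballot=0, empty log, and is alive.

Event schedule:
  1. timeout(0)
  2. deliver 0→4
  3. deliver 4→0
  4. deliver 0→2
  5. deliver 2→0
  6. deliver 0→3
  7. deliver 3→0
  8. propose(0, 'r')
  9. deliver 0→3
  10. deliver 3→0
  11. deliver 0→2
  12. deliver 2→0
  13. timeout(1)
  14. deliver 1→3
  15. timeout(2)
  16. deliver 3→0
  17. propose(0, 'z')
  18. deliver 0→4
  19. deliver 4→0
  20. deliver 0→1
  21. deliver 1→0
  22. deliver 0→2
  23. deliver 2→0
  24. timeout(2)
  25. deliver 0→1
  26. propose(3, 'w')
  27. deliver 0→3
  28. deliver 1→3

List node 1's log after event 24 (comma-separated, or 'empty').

1. timeout(0):  <0:cand b5 ->
2. deliver 0→4:  <4:foll b5 ->
3. deliver 4→0:  nop
4. deliver 0→2:  <2:foll b5 ->
5. deliver 2→0:  <0:lead b5 ->
6. deliver 0→3:  <3:foll b5 ->
7. deliver 3→0:  nop
8. propose(0,'r'):  nop
9. deliver 0→3:  <3:foll b5 r>
10. deliver 3→0:  nop
11. deliver 0→2:  <2:foll b5 r>
12. deliver 2→0:  <0:lead b5 r>
13. timeout(1):  <1:cand b6 ->
14. deliver 1→3:  <3:foll b6 r>
15. timeout(2):  <2:cand b12 r>
16. deliver 3→0:  nop
17. propose(0,'z'):  nop
18. deliver 0→4:  <4:foll b5 r>
19. deliver 4→0:  nop
20. deliver 0→1:  nop
21. deliver 1→0:  <0:foll b6 r>
22. deliver 0→2:  nop
23. deliver 2→0:  <0:foll b12 r>
24. timeout(2):  <2:cand b17 r>

empty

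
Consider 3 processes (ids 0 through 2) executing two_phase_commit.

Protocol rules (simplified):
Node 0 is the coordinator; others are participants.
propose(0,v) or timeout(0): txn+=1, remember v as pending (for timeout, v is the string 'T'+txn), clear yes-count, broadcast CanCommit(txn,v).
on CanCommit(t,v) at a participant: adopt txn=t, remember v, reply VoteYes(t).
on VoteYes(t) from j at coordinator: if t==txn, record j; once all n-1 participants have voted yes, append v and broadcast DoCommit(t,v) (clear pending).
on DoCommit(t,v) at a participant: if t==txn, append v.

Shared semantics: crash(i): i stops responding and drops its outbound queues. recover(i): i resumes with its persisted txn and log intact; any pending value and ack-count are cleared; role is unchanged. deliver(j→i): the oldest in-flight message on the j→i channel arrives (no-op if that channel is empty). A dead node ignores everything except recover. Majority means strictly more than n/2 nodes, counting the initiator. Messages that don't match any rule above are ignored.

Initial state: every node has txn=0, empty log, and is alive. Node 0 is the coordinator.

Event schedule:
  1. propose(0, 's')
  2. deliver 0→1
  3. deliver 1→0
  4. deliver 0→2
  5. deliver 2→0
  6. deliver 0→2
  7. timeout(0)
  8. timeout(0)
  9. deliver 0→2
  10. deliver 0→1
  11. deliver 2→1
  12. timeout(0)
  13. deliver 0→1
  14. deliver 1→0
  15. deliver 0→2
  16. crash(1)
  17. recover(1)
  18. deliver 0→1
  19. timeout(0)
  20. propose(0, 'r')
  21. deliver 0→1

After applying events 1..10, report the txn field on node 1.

1

[1] propose(0,'s') → N0(coor t1 [-])
[2] deliver 0→1 → N1(part t1 [-])
[3] deliver 1→0 → ∅
[4] deliver 0→2 → N2(part t1 [-])
[5] deliver 2→0 → N0(coor t1 [s])
[6] deliver 0→2 → N2(part t1 [s])
[7] timeout(0) → N0(coor t2 [s])
[8] timeout(0) → N0(coor t3 [s])
[9] deliver 0→2 → N2(part t2 [s])
[10] deliver 0→1 → N1(part t1 [s])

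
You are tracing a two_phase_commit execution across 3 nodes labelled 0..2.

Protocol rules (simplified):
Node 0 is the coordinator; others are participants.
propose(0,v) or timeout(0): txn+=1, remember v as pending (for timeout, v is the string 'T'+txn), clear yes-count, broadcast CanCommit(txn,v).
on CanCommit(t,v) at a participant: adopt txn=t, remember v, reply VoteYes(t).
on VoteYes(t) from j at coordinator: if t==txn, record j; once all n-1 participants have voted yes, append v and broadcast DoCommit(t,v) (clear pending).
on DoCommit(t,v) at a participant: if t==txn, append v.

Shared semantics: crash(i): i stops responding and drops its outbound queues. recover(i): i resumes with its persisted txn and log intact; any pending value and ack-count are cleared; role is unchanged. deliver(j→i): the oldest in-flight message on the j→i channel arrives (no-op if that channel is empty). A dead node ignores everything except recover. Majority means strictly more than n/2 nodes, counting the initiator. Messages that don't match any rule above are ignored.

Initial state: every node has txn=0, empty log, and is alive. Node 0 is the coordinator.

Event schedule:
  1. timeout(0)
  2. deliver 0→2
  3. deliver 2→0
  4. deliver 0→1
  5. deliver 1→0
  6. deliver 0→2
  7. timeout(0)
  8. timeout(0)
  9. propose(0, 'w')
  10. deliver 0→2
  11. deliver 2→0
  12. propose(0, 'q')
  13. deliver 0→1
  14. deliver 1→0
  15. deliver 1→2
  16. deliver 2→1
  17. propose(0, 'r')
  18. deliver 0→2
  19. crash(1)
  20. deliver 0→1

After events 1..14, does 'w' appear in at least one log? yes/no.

no

1. timeout(0):  <0:coor t1 ->
2. deliver 0→2:  <2:part t1 ->
3. deliver 2→0:  nop
4. deliver 0→1:  <1:part t1 ->
5. deliver 1→0:  <0:coor t1 T1>
6. deliver 0→2:  <2:part t1 T1>
7. timeout(0):  <0:coor t2 T1>
8. timeout(0):  <0:coor t3 T1>
9. propose(0,'w'):  <0:coor t4 T1>
10. deliver 0→2:  <2:part t2 T1>
11. deliver 2→0:  nop
12. propose(0,'q'):  <0:coor t5 T1>
13. deliver 0→1:  <1:part t1 T1>
14. deliver 1→0:  nop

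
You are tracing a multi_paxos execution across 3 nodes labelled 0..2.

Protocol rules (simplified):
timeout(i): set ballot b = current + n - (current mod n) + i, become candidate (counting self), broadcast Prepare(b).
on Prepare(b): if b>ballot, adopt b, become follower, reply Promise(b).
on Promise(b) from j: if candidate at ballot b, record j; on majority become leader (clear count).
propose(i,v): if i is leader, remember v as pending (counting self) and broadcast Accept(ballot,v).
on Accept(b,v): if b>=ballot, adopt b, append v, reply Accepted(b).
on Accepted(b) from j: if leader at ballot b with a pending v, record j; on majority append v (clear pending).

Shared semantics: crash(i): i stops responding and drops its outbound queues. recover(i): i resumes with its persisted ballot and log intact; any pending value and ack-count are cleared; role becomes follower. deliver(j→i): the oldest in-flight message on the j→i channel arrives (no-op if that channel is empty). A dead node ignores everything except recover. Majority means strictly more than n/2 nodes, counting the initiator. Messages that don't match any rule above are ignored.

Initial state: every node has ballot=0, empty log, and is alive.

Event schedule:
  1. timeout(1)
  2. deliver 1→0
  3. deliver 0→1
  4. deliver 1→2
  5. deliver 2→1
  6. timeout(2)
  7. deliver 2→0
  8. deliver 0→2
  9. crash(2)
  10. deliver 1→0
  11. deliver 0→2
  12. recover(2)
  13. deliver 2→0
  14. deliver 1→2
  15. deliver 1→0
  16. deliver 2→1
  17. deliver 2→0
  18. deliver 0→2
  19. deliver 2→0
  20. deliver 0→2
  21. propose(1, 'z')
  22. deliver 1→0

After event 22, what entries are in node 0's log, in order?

[1] timeout(1) → N1(cand b4 [-])
[2] deliver 1→0 → N0(foll b4 [-])
[3] deliver 0→1 → N1(lead b4 [-])
[4] deliver 1→2 → N2(foll b4 [-])
[5] deliver 2→1 → ∅
[6] timeout(2) → N2(cand b8 [-])
[7] deliver 2→0 → N0(foll b8 [-])
[8] deliver 0→2 → N2(lead b8 [-])
[9] crash(2) → N2(✗lead b8 [-])
[10] deliver 1→0 → ∅
[11] deliver 0→2 → ∅
[12] recover(2) → N2(foll b8 [-])
[13] deliver 2→0 → ∅
[14] deliver 1→2 → ∅
[15] deliver 1→0 → ∅
[16] deliver 2→1 → ∅
[17] deliver 2→0 → ∅
[18] deliver 0→2 → ∅
[19] deliver 2→0 → ∅
[20] deliver 0→2 → ∅
[21] propose(1,'z') → ∅
[22] deliver 1→0 → ∅

empty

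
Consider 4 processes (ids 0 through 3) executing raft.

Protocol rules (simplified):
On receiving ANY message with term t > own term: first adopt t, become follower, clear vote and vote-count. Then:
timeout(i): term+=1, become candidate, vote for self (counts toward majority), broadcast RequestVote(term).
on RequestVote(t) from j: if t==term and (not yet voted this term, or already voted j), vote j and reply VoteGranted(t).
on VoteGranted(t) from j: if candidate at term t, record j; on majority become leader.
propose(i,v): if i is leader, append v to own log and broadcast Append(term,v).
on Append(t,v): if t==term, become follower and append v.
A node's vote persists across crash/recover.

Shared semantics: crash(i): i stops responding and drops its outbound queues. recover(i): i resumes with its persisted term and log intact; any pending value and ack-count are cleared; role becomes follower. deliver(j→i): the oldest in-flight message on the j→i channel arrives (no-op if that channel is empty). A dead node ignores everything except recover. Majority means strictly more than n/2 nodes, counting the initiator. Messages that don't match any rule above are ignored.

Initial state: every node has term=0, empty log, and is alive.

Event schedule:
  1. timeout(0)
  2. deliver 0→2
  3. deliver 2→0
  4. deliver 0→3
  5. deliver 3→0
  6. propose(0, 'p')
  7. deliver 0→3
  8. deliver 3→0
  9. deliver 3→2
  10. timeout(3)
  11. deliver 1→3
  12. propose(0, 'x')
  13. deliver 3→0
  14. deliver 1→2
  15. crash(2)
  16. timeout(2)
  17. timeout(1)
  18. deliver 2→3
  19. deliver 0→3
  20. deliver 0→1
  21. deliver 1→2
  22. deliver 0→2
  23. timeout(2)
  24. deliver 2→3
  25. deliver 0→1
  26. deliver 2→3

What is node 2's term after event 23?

1

after 1 — timeout(0): n0:cand/t1/[-]
after 2 — deliver 0→2: n2:foll/t1/[-]
after 3 — deliver 2→0: ·
after 4 — deliver 0→3: n3:foll/t1/[-]
after 5 — deliver 3→0: n0:lead/t1/[-]
after 6 — propose(0,'p'): n0:lead/t1/[p]
after 7 — deliver 0→3: n3:foll/t1/[p]
after 8 — deliver 3→0: ·
after 9 — deliver 3→2: ·
after 10 — timeout(3): n3:cand/t2/[p]
after 11 — deliver 1→3: ·
after 12 — propose(0,'x'): n0:lead/t1/[p,x]
after 13 — deliver 3→0: n0:foll/t2/[p,x]
after 14 — deliver 1→2: ·
after 15 — crash(2): n2:✗foll/t1/[-]
after 16 — timeout(2): ·
after 17 — timeout(1): n1:cand/t1/[-]
after 18 — deliver 2→3: ·
after 19 — deliver 0→3: ·
after 20 — deliver 0→1: ·
after 21 — deliver 1→2: ·
after 22 — deliver 0→2: ·
after 23 — timeout(2): ·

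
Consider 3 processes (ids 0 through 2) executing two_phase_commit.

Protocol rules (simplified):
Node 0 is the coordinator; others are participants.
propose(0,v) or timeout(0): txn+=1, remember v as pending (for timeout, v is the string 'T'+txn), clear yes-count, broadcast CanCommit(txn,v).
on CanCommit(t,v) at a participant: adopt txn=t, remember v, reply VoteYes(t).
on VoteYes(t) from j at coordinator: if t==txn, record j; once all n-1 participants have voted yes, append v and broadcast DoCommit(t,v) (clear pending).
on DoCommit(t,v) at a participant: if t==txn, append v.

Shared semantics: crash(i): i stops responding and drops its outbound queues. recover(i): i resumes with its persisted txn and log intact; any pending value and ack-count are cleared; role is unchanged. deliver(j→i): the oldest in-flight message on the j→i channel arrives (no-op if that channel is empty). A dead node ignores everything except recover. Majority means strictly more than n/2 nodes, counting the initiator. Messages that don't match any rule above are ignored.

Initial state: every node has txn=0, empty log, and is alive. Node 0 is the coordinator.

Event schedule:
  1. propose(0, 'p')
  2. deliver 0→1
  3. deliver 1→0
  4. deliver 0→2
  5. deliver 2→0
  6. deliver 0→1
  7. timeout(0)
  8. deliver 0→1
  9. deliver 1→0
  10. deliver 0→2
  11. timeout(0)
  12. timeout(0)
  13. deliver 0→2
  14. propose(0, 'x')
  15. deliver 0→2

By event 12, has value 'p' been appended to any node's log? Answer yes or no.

[1] propose(0,'p') → N0(coor t1 [-])
[2] deliver 0→1 → N1(part t1 [-])
[3] deliver 1→0 → ∅
[4] deliver 0→2 → N2(part t1 [-])
[5] deliver 2→0 → N0(coor t1 [p])
[6] deliver 0→1 → N1(part t1 [p])
[7] timeout(0) → N0(coor t2 [p])
[8] deliver 0→1 → N1(part t2 [p])
[9] deliver 1→0 → ∅
[10] deliver 0→2 → N2(part t1 [p])
[11] timeout(0) → N0(coor t3 [p])
[12] timeout(0) → N0(coor t4 [p])

yes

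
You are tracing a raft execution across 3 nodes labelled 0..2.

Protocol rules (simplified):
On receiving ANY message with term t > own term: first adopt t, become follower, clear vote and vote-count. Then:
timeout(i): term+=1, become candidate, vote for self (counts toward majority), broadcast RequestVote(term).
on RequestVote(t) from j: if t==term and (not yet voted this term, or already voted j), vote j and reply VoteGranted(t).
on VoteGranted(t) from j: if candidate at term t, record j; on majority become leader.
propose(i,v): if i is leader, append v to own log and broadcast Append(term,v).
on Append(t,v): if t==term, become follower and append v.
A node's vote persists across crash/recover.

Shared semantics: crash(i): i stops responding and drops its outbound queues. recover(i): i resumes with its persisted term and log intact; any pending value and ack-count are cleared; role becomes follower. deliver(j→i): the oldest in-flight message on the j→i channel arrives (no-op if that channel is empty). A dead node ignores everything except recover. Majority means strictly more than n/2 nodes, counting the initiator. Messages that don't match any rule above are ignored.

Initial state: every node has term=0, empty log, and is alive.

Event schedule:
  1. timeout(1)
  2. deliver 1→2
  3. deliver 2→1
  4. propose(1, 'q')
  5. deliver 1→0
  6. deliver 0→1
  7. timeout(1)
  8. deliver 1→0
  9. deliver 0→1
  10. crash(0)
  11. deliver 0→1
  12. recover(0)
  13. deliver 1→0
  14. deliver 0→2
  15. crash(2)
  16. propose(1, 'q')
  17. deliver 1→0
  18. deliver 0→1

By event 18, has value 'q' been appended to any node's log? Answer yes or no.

e1 timeout(1): 1[cand,t=1,-]
e2 deliver 1→2: 2[foll,t=1,-]
e3 deliver 2→1: 1[lead,t=1,-]
e4 propose(1,'q'): 1[lead,t=1,q]
e5 deliver 1→0: 0[foll,t=1,-]
e6 deliver 0→1: ·
e7 timeout(1): 1[cand,t=2,q]
e8 deliver 1→0: 0[foll,t=1,q]
e9 deliver 0→1: ·
e10 crash(0): 0[✗foll,t=1,q]
e11 deliver 0→1: ·
e12 recover(0): 0[foll,t=1,q]
e13 deliver 1→0: 0[foll,t=2,q]
e14 deliver 0→2: ·
e15 crash(2): 2[✗foll,t=1,-]
e16 propose(1,'q'): ·
e17 deliver 1→0: ·
e18 deliver 0→1: 1[lead,t=2,q]

yes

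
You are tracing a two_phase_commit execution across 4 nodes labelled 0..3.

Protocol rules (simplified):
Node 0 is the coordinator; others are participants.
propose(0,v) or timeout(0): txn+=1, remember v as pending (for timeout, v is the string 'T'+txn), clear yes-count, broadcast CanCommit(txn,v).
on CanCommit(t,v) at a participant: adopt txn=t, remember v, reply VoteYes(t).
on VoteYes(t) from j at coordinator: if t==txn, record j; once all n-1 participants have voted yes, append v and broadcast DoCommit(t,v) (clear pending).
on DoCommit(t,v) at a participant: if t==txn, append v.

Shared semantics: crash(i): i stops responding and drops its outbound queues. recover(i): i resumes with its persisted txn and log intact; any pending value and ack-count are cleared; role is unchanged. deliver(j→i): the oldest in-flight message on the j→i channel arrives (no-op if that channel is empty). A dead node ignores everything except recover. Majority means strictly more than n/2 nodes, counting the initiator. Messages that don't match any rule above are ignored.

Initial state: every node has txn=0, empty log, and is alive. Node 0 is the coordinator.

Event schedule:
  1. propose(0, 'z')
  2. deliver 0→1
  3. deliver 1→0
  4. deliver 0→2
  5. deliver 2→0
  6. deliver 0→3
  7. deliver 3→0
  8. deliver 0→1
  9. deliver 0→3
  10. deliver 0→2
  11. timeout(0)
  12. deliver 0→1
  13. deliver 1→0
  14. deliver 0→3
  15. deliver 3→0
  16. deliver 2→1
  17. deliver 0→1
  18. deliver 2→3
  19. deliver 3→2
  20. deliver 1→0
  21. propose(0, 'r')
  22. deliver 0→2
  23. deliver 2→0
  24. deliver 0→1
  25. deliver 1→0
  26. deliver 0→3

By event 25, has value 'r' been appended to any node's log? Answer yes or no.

after 1 — propose(0,'z'): n0:coor/t1/[-]
after 2 — deliver 0→1: n1:part/t1/[-]
after 3 — deliver 1→0: ·
after 4 — deliver 0→2: n2:part/t1/[-]
after 5 — deliver 2→0: ·
after 6 — deliver 0→3: n3:part/t1/[-]
after 7 — deliver 3→0: n0:coor/t1/[z]
after 8 — deliver 0→1: n1:part/t1/[z]
after 9 — deliver 0→3: n3:part/t1/[z]
after 10 — deliver 0→2: n2:part/t1/[z]
after 11 — timeout(0): n0:coor/t2/[z]
after 12 — deliver 0→1: n1:part/t2/[z]
after 13 — deliver 1→0: ·
after 14 — deliver 0→3: n3:part/t2/[z]
after 15 — deliver 3→0: ·
after 16 — deliver 2→1: ·
after 17 — deliver 0→1: ·
after 18 — deliver 2→3: ·
after 19 — deliver 3→2: ·
after 20 — deliver 1→0: ·
after 21 — propose(0,'r'): n0:coor/t3/[z]
after 22 — deliver 0→2: n2:part/t2/[z]
after 23 — deliver 2→0: ·
after 24 — deliver 0→1: n1:part/t3/[z]
after 25 — deliver 1→0: ·

no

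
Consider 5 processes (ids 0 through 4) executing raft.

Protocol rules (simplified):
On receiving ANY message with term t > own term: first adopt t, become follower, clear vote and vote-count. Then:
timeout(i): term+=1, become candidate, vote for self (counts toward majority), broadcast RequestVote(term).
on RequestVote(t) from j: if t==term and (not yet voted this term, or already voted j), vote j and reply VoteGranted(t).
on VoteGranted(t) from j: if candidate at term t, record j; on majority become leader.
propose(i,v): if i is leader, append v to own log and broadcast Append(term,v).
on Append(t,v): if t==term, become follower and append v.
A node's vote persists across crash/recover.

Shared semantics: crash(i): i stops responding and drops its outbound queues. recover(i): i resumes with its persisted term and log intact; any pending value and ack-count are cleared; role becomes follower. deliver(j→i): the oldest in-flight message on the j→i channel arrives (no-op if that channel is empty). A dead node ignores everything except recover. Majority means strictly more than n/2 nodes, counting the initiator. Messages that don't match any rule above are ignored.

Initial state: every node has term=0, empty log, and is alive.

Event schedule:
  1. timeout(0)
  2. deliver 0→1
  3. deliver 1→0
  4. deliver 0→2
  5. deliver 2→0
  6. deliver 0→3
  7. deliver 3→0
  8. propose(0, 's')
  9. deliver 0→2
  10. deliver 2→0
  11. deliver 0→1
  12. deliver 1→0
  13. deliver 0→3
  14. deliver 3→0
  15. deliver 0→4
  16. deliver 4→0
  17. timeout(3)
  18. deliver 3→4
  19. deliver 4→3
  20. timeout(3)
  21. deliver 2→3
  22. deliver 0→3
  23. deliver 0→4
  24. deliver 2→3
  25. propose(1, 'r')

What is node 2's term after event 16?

[1] timeout(0) → N0(cand t1 [-])
[2] deliver 0→1 → N1(foll t1 [-])
[3] deliver 1→0 → ∅
[4] deliver 0→2 → N2(foll t1 [-])
[5] deliver 2→0 → N0(lead t1 [-])
[6] deliver 0→3 → N3(foll t1 [-])
[7] deliver 3→0 → ∅
[8] propose(0,'s') → N0(lead t1 [s])
[9] deliver 0→2 → N2(foll t1 [s])
[10] deliver 2→0 → ∅
[11] deliver 0→1 → N1(foll t1 [s])
[12] deliver 1→0 → ∅
[13] deliver 0→3 → N3(foll t1 [s])
[14] deliver 3→0 → ∅
[15] deliver 0→4 → N4(foll t1 [-])
[16] deliver 4→0 → ∅

1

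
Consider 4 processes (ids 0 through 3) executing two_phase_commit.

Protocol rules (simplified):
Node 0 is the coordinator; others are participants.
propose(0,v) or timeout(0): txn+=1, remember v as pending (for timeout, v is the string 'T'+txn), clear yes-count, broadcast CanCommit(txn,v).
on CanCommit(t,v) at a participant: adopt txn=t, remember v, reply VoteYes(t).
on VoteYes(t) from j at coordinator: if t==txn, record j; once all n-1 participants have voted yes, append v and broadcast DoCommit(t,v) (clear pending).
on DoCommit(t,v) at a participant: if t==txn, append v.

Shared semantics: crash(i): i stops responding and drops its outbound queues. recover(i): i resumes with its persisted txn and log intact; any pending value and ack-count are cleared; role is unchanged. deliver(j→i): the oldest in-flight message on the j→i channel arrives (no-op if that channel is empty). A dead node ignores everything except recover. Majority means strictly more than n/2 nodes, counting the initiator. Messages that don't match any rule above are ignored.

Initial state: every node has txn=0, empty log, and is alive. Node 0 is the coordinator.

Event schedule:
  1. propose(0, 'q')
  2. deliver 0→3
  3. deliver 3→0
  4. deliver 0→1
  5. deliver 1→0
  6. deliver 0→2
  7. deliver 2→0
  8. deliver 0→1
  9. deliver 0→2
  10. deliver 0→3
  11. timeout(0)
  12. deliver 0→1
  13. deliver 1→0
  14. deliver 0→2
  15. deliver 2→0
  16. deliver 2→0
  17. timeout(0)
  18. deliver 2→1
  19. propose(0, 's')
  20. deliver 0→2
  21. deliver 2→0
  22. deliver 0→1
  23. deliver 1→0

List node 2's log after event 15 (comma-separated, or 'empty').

after 1 — propose(0,'q'): n0:coor/t1/[-]
after 2 — deliver 0→3: n3:part/t1/[-]
after 3 — deliver 3→0: ·
after 4 — deliver 0→1: n1:part/t1/[-]
after 5 — deliver 1→0: ·
after 6 — deliver 0→2: n2:part/t1/[-]
after 7 — deliver 2→0: n0:coor/t1/[q]
after 8 — deliver 0→1: n1:part/t1/[q]
after 9 — deliver 0→2: n2:part/t1/[q]
after 10 — deliver 0→3: n3:part/t1/[q]
after 11 — timeout(0): n0:coor/t2/[q]
after 12 — deliver 0→1: n1:part/t2/[q]
after 13 — deliver 1→0: ·
after 14 — deliver 0→2: n2:part/t2/[q]
after 15 — deliver 2→0: ·

q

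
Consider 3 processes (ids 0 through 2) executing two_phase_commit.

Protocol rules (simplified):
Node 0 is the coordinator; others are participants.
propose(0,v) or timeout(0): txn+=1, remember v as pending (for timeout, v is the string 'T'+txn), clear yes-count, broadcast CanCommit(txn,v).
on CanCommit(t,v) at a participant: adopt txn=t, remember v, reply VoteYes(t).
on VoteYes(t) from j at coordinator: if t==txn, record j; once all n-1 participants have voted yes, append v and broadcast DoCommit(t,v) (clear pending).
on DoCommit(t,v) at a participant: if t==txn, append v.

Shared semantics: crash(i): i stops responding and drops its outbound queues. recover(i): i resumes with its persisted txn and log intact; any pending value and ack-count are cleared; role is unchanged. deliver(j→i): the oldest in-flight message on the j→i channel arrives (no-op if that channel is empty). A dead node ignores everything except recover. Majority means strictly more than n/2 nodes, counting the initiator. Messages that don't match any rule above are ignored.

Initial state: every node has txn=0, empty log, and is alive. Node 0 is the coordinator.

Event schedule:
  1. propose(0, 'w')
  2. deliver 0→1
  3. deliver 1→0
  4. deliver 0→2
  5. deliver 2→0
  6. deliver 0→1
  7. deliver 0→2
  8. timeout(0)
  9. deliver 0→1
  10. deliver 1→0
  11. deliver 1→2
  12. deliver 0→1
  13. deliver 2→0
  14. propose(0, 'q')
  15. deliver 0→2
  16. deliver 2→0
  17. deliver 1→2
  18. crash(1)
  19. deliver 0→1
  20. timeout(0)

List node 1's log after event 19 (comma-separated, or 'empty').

1. propose(0,'w'):  <0:coor t1 ->
2. deliver 0→1:  <1:part t1 ->
3. deliver 1→0:  nop
4. deliver 0→2:  <2:part t1 ->
5. deliver 2→0:  <0:coor t1 w>
6. deliver 0→1:  <1:part t1 w>
7. deliver 0→2:  <2:part t1 w>
8. timeout(0):  <0:coor t2 w>
9. deliver 0→1:  <1:part t2 w>
10. deliver 1→0:  nop
11. deliver 1→2:  nop
12. deliver 0→1:  nop
13. deliver 2→0:  nop
14. propose(0,'q'):  <0:coor t3 w>
15. deliver 0→2:  <2:part t2 w>
16. deliver 2→0:  nop
17. deliver 1→2:  nop
18. crash(1):  <1:✗part t2 w>
19. deliver 0→1:  nop

w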